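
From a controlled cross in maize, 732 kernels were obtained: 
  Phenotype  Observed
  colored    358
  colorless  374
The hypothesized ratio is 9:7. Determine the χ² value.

16.038

Under the 9:7 hypothesis (Σ ratio = 16, N = 732):
  colored: 732 × 9/16 = 411.75
  colorless: 732 × 7/16 = 320.25
χ² = Σ (O − E)² / E
  colored: (358 − 411.75)² / 411.75 = 7.0165
  colorless: (374 − 320.25)² / 320.25 = 9.0213
χ² = 7.0165 + 9.0213 = 16.0378 ≈ 16.038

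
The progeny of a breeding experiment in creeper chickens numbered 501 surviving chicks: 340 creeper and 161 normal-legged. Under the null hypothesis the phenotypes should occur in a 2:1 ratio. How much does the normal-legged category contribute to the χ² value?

Under the 2:1 hypothesis (Σ ratio = 3, N = 501):
  creeper: 501 × 2/3 = 334
  normal-legged: 501 × 1/3 = 167
Contribution of normal-legged: (161 − 167)² / 167 = 0.2156

0.216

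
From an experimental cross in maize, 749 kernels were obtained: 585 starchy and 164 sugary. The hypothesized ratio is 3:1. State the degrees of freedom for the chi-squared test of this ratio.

1

A goodness-of-fit test with 2 phenotype classes has df = 2 − 1 = 1.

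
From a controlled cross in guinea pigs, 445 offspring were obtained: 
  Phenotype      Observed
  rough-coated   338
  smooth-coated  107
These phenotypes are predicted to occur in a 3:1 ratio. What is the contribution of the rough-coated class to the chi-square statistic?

0.054

Expected counts for N = 445 under a 3:1 ratio (total parts = 4):
  rough-coated: 445 × 3/4 = 333.75
  smooth-coated: 445 × 1/4 = 111.25
Contribution of rough-coated: (338 − 333.75)² / 333.75 = 0.0541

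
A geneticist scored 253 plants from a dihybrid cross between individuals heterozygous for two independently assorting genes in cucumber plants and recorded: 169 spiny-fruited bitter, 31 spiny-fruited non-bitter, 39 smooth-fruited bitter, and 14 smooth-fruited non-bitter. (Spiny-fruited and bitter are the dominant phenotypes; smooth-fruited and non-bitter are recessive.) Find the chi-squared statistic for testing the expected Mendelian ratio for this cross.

12.409

A dihybrid F₂ with independent assortment and complete dominance at both loci gives a 9:3:3:1 phenotypic ratio.
Expected counts for N = 253 under a 9:3:3:1 ratio (total parts = 16):
  spiny-fruited bitter: 253 × 9/16 = 142.3125
  spiny-fruited non-bitter: 253 × 3/16 = 47.4375
  smooth-fruited bitter: 253 × 3/16 = 47.4375
  smooth-fruited non-bitter: 253 × 1/16 = 15.8125
χ² = Σ (O − E)² / E
  spiny-fruited bitter: (169 − 142.3125)² / 142.3125 = 5.0046
  spiny-fruited non-bitter: (31 − 47.4375)² / 47.4375 = 5.6957
  smooth-fruited bitter: (39 − 47.4375)² / 47.4375 = 1.5007
  smooth-fruited non-bitter: (14 − 15.8125)² / 15.8125 = 0.2078
χ² = 5.0046 + 5.6957 + 1.5007 + 0.2078 = 12.4088 ≈ 12.409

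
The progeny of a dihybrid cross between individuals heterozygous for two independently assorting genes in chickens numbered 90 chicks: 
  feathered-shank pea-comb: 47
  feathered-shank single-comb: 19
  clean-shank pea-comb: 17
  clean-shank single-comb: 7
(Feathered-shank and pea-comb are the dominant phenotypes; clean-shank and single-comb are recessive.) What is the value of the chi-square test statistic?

A dihybrid F₂ with independent assortment and complete dominance at both loci gives a 9:3:3:1 phenotypic ratio.
Under the 9:3:3:1 hypothesis (Σ ratio = 16, N = 90):
  feathered-shank pea-comb: 90 × 9/16 = 50.625
  feathered-shank single-comb: 90 × 3/16 = 16.875
  clean-shank pea-comb: 90 × 3/16 = 16.875
  clean-shank single-comb: 90 × 1/16 = 5.625
χ² = Σ (O − E)² / E
  feathered-shank pea-comb: (47 − 50.625)² / 50.625 = 0.2596
  feathered-shank single-comb: (19 − 16.875)² / 16.875 = 0.2676
  clean-shank pea-comb: (17 − 16.875)² / 16.875 = 0.0009
  clean-shank single-comb: (7 − 5.625)² / 5.625 = 0.3361
χ² = 0.2596 + 0.2676 + 0.0009 + 0.3361 = 0.8642 ≈ 0.864

0.864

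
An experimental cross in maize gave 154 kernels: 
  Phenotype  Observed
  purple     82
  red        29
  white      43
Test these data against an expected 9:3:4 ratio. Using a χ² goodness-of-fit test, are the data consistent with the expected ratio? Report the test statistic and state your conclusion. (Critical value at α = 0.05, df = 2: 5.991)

0.773; consistent

The 9:3:4 ratio has 16 parts, so with N = 154 the expected counts are:
  purple: 154 × 9/16 = 86.625
  red: 154 × 3/16 = 28.875
  white: 154 × 4/16 = 38.5
χ² = Σ (O − E)² / E
  purple: (82 − 86.625)² / 86.625 = 0.2469
  red: (29 − 28.875)² / 28.875 = 0.0005
  white: (43 − 38.5)² / 38.5 = 0.5260
χ² = 0.2469 + 0.0005 + 0.5260 = 0.7734 ≈ 0.773
Degrees of freedom = 3 − 1 = 2; critical value at α = 0.05 is 5.991.
Since 0.773 < 5.991, we fail to reject the null hypothesis — the data are consistent with the 9:3:4 ratio.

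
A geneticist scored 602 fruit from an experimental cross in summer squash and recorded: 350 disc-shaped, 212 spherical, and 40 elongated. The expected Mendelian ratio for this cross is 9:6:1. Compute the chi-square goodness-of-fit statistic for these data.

Expected counts for N = 602 under a 9:6:1 ratio (total parts = 16):
  disc-shaped: 602 × 9/16 = 338.625
  spherical: 602 × 6/16 = 225.75
  elongated: 602 × 1/16 = 37.625
χ² = Σ (O − E)² / E
  disc-shaped: (350 − 338.625)² / 338.625 = 0.3821
  spherical: (212 − 225.75)² / 225.75 = 0.8375
  elongated: (40 − 37.625)² / 37.625 = 0.1499
χ² = 0.3821 + 0.8375 + 0.1499 = 1.3695 ≈ 1.370

1.370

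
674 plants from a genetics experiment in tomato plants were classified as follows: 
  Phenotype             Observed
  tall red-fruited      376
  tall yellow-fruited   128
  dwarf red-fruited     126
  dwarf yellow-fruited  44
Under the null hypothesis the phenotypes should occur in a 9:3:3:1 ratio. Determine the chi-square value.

Under the 9:3:3:1 hypothesis (Σ ratio = 16, N = 674):
  tall red-fruited: 674 × 9/16 = 379.125
  tall yellow-fruited: 674 × 3/16 = 126.375
  dwarf red-fruited: 674 × 3/16 = 126.375
  dwarf yellow-fruited: 674 × 1/16 = 42.125
χ² = Σ (O − E)² / E
  tall red-fruited: (376 − 379.125)² / 379.125 = 0.0258
  tall yellow-fruited: (128 − 126.375)² / 126.375 = 0.0209
  dwarf red-fruited: (126 − 126.375)² / 126.375 = 0.0011
  dwarf yellow-fruited: (44 − 42.125)² / 42.125 = 0.0835
χ² = 0.0258 + 0.0209 + 0.0011 + 0.0835 = 0.1313 ≈ 0.131

0.131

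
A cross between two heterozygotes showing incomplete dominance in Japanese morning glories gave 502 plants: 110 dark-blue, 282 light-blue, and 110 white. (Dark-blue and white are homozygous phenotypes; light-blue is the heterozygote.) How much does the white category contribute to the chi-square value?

1.914

With incomplete dominance, a heterozygote × heterozygote cross gives a 1:2:1 phenotypic ratio.
The 1:2:1 ratio has 4 parts, so with N = 502 the expected counts are:
  dark-blue: 502 × 1/4 = 125.5
  light-blue: 502 × 2/4 = 251
  white: 502 × 1/4 = 125.5
Contribution of white: (110 − 125.5)² / 125.5 = 1.9143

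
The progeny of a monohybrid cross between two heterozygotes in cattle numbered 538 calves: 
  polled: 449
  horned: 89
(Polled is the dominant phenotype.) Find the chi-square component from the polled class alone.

5.131

For a monohybrid cross between heterozygotes with complete dominance, the expected phenotypic ratio is 3:1.
Expected counts for N = 538 under a 3:1 ratio (total parts = 4):
  polled: 538 × 3/4 = 403.5
  horned: 538 × 1/4 = 134.5
Contribution of polled: (449 − 403.5)² / 403.5 = 5.1307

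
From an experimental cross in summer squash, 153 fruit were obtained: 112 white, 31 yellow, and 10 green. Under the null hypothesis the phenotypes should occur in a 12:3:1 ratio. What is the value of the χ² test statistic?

Under the 12:3:1 hypothesis (Σ ratio = 16, N = 153):
  white: 153 × 12/16 = 114.75
  yellow: 153 × 3/16 = 28.6875
  green: 153 × 1/16 = 9.5625
χ² = Σ (O − E)² / E
  white: (112 − 114.75)² / 114.75 = 0.0659
  yellow: (31 − 28.6875)² / 28.6875 = 0.1864
  green: (10 − 9.5625)² / 9.5625 = 0.0200
χ² = 0.0659 + 0.1864 + 0.0200 = 0.2723 ≈ 0.272

0.272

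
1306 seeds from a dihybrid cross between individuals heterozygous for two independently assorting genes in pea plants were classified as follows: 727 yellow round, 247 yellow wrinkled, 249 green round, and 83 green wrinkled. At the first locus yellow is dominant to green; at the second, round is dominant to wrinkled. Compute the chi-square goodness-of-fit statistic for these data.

A dihybrid F₂ with independent assortment and complete dominance at both loci gives a 9:3:3:1 phenotypic ratio.
Total ratio parts = 16. Expected numbers out of 1306:
  yellow round: 1306 × 9/16 = 734.625
  yellow wrinkled: 1306 × 3/16 = 244.875
  green round: 1306 × 3/16 = 244.875
  green wrinkled: 1306 × 1/16 = 81.625
χ² = Σ (O − E)² / E
  yellow round: (727 − 734.625)² / 734.625 = 0.0791
  yellow wrinkled: (247 − 244.875)² / 244.875 = 0.0184
  green round: (249 − 244.875)² / 244.875 = 0.0695
  green wrinkled: (83 − 81.625)² / 81.625 = 0.0232
χ² = 0.0791 + 0.0184 + 0.0695 + 0.0232 = 0.1902 ≈ 0.190

0.190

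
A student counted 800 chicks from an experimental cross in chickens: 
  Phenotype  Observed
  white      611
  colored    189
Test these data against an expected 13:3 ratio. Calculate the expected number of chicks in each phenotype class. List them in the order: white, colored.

650, 150

Total ratio parts = 16. Expected numbers out of 800:
  white: 800 × 13/16 = 650
  colored: 800 × 3/16 = 150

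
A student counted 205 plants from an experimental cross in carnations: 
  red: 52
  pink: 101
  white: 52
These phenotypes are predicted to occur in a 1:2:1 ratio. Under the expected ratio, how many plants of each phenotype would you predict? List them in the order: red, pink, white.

51.25, 102.5, 51.25

Expected counts for N = 205 under a 1:2:1 ratio (total parts = 4):
  red: 205 × 1/4 = 51.25
  pink: 205 × 2/4 = 102.5
  white: 205 × 1/4 = 51.25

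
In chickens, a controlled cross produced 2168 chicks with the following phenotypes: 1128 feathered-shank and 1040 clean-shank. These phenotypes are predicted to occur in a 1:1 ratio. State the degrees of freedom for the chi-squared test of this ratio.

1

A goodness-of-fit test with 2 phenotype classes has df = 2 − 1 = 1.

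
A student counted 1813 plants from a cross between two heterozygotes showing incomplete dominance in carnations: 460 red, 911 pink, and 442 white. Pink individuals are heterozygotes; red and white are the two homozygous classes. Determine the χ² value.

0.402

With incomplete dominance, a heterozygote × heterozygote cross gives a 1:2:1 phenotypic ratio.
Expected counts for N = 1813 under a 1:2:1 ratio (total parts = 4):
  red: 1813 × 1/4 = 453.25
  pink: 1813 × 2/4 = 906.5
  white: 1813 × 1/4 = 453.25
χ² = Σ (O − E)² / E
  red: (460 − 453.25)² / 453.25 = 0.1005
  pink: (911 − 906.5)² / 906.5 = 0.0223
  white: (442 − 453.25)² / 453.25 = 0.2792
χ² = 0.1005 + 0.0223 + 0.2792 = 0.402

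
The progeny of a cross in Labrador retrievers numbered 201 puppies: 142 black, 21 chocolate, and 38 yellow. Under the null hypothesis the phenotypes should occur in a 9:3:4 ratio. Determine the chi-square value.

17.782

Total ratio parts = 16. Expected numbers out of 201:
  black: 201 × 9/16 = 113.0625
  chocolate: 201 × 3/16 = 37.6875
  yellow: 201 × 4/16 = 50.25
χ² = Σ (O − E)² / E
  black: (142 − 113.0625)² / 113.0625 = 7.4063
  chocolate: (21 − 37.6875)² / 37.6875 = 7.3890
  yellow: (38 − 50.25)² / 50.25 = 2.9863
χ² = 7.4063 + 7.3890 + 2.9863 = 17.7816 ≈ 17.782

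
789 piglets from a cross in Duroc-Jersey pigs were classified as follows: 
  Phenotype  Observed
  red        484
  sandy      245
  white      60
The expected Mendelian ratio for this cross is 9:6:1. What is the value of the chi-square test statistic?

Expected counts for N = 789 under a 9:6:1 ratio (total parts = 16):
  red: 789 × 9/16 = 443.8125
  sandy: 789 × 6/16 = 295.875
  white: 789 × 1/16 = 49.3125
χ² = Σ (O − E)² / E
  red: (484 − 443.8125)² / 443.8125 = 3.6390
  sandy: (245 − 295.875)² / 295.875 = 8.7478
  white: (60 − 49.3125)² / 49.3125 = 2.3163
χ² = 3.6390 + 8.7478 + 2.3163 = 14.7031 ≈ 14.703

14.703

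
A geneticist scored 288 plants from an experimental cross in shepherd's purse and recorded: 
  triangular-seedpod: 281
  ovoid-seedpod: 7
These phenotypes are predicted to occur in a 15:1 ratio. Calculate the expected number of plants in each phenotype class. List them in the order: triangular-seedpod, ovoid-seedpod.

Total ratio parts = 16. Expected numbers out of 288:
  triangular-seedpod: 288 × 15/16 = 270
  ovoid-seedpod: 288 × 1/16 = 18

270, 18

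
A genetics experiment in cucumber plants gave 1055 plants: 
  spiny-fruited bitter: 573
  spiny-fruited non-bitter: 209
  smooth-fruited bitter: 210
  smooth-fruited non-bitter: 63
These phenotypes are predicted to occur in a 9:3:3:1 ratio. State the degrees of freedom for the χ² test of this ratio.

3

A goodness-of-fit test with 4 phenotype classes has df = 4 − 1 = 3.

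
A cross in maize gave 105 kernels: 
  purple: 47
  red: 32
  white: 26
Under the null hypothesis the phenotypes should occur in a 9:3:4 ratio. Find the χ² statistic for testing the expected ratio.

10.166

The 9:3:4 ratio has 16 parts, so with N = 105 the expected counts are:
  purple: 105 × 9/16 = 59.0625
  red: 105 × 3/16 = 19.6875
  white: 105 × 4/16 = 26.25
χ² = Σ (O − E)² / E
  purple: (47 − 59.0625)² / 59.0625 = 2.4636
  red: (32 − 19.6875)² / 19.6875 = 7.7002
  white: (26 − 26.25)² / 26.25 = 0.0024
χ² = 2.4636 + 7.7002 + 0.0024 = 10.1662 ≈ 10.166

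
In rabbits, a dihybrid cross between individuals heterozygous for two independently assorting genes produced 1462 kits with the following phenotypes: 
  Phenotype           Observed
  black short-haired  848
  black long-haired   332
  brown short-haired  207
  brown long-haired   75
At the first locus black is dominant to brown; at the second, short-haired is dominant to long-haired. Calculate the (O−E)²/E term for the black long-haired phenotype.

A dihybrid F₂ with independent assortment and complete dominance at both loci gives a 9:3:3:1 phenotypic ratio.
The 9:3:3:1 ratio has 16 parts, so with N = 1462 the expected counts are:
  black short-haired: 1462 × 9/16 = 822.375
  black long-haired: 1462 × 3/16 = 274.125
  brown short-haired: 1462 × 3/16 = 274.125
  brown long-haired: 1462 × 1/16 = 91.375
Contribution of black long-haired: (332 − 274.125)² / 274.125 = 12.2189

12.219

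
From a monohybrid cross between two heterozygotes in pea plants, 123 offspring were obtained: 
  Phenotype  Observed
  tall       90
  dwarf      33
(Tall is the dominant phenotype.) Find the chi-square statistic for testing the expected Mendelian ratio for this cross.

For a monohybrid cross between heterozygotes with complete dominance, the expected phenotypic ratio is 3:1.
Total ratio parts = 4. Expected numbers out of 123:
  tall: 123 × 3/4 = 92.25
  dwarf: 123 × 1/4 = 30.75
χ² = Σ (O − E)² / E
  tall: (90 − 92.25)² / 92.25 = 0.0549
  dwarf: (33 − 30.75)² / 30.75 = 0.1646
χ² = 0.0549 + 0.1646 = 0.2195 ≈ 0.220

0.220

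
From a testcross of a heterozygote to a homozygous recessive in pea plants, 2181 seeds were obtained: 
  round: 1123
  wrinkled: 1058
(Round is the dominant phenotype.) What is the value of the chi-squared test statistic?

A testcross of a heterozygote (Aa × aa) gives a 1:1 phenotypic ratio.
Expected counts for N = 2181 under a 1:1 ratio (total parts = 2):
  round: 2181 × 1/2 = 1090.5
  wrinkled: 2181 × 1/2 = 1090.5
χ² = Σ (O − E)² / E
  round: (1123 − 1090.5)² / 1090.5 = 0.9686
  wrinkled: (1058 − 1090.5)² / 1090.5 = 0.9686
χ² = 0.9686 + 0.9686 = 1.9372 ≈ 1.937

1.937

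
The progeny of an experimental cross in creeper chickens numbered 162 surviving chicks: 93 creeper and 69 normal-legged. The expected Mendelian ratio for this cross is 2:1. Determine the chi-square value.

Total ratio parts = 3. Expected numbers out of 162:
  creeper: 162 × 2/3 = 108
  normal-legged: 162 × 1/3 = 54
χ² = Σ (O − E)² / E
  creeper: (93 − 108)² / 108 = 2.0833
  normal-legged: (69 − 54)² / 54 = 4.1667
χ² = 2.0833 + 4.1667 = 6.250

6.250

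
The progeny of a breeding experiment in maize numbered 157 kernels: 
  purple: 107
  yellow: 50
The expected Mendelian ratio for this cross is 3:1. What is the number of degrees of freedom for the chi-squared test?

A goodness-of-fit test with 2 phenotype classes has df = 2 − 1 = 1.

1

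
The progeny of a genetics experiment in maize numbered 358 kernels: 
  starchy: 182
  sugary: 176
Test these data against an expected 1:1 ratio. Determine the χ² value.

Expected counts for N = 358 under a 1:1 ratio (total parts = 2):
  starchy: 358 × 1/2 = 179
  sugary: 358 × 1/2 = 179
χ² = Σ (O − E)² / E
  starchy: (182 − 179)² / 179 = 0.0503
  sugary: (176 − 179)² / 179 = 0.0503
χ² = 0.0503 + 0.0503 = 0.1006 ≈ 0.101

0.101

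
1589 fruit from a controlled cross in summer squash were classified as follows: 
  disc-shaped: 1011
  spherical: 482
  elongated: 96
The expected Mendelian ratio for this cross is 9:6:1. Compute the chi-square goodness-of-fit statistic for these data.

37.237

Expected counts for N = 1589 under a 9:6:1 ratio (total parts = 16):
  disc-shaped: 1589 × 9/16 = 893.8125
  spherical: 1589 × 6/16 = 595.875
  elongated: 1589 × 1/16 = 99.3125
χ² = Σ (O − E)² / E
  disc-shaped: (1011 − 893.8125)² / 893.8125 = 15.3644
  spherical: (482 − 595.875)² / 595.875 = 21.7621
  elongated: (96 − 99.3125)² / 99.3125 = 0.1105
χ² = 15.3644 + 21.7621 + 0.1105 = 37.237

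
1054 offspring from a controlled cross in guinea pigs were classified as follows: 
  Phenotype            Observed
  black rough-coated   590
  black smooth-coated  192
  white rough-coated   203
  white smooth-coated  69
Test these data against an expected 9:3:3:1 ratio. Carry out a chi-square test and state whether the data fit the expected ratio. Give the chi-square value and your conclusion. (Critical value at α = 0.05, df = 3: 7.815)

0.468; consistent

Under the 9:3:3:1 hypothesis (Σ ratio = 16, N = 1054):
  black rough-coated: 1054 × 9/16 = 592.875
  black smooth-coated: 1054 × 3/16 = 197.625
  white rough-coated: 1054 × 3/16 = 197.625
  white smooth-coated: 1054 × 1/16 = 65.875
χ² = Σ (O − E)² / E
  black rough-coated: (590 − 592.875)² / 592.875 = 0.0139
  black smooth-coated: (192 − 197.625)² / 197.625 = 0.1601
  white rough-coated: (203 − 197.625)² / 197.625 = 0.1462
  white smooth-coated: (69 − 65.875)² / 65.875 = 0.1482
χ² = 0.0139 + 0.1601 + 0.1462 + 0.1482 = 0.4684 ≈ 0.468
Degrees of freedom = 4 − 1 = 3; critical value at α = 0.05 is 7.815.
Since 0.468 < 7.815, we fail to reject the null hypothesis — the data are consistent with the 9:3:3:1 ratio.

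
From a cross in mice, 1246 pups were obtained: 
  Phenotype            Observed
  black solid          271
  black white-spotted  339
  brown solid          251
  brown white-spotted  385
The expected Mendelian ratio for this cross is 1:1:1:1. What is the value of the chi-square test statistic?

Under the 1:1:1:1 hypothesis (Σ ratio = 4, N = 1246):
  black solid: 1246 × 1/4 = 311.5
  black white-spotted: 1246 × 1/4 = 311.5
  brown solid: 1246 × 1/4 = 311.5
  brown white-spotted: 1246 × 1/4 = 311.5
χ² = Σ (O − E)² / E
  black solid: (271 − 311.5)² / 311.5 = 5.2657
  black white-spotted: (339 − 311.5)² / 311.5 = 2.4278
  brown solid: (251 − 311.5)² / 311.5 = 11.7504
  brown white-spotted: (385 − 311.5)² / 311.5 = 17.3427
χ² = 5.2657 + 2.4278 + 11.7504 + 17.3427 = 36.7866 ≈ 36.787

36.787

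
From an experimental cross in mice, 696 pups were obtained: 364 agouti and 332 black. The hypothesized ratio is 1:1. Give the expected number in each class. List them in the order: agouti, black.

348, 348

Expected counts for N = 696 under a 1:1 ratio (total parts = 2):
  agouti: 696 × 1/2 = 348
  black: 696 × 1/2 = 348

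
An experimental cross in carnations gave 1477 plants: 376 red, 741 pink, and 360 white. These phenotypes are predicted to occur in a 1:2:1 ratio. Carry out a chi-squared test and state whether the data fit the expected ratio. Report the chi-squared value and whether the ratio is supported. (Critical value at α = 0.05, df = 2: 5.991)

Total ratio parts = 4. Expected numbers out of 1477:
  red: 1477 × 1/4 = 369.25
  pink: 1477 × 2/4 = 738.5
  white: 1477 × 1/4 = 369.25
χ² = Σ (O − E)² / E
  red: (376 − 369.25)² / 369.25 = 0.1234
  pink: (741 − 738.5)² / 738.5 = 0.0085
  white: (360 − 369.25)² / 369.25 = 0.2317
χ² = 0.1234 + 0.0085 + 0.2317 = 0.3636 ≈ 0.364
Degrees of freedom = 3 − 1 = 2; critical value at α = 0.05 is 5.991.
Since 0.364 < 5.991, we fail to reject the null hypothesis — the data are consistent with the 1:2:1 ratio.

0.364; consistent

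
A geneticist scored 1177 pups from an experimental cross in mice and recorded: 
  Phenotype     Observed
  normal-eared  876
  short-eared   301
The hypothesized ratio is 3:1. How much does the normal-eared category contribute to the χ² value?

0.052

The 3:1 ratio has 4 parts, so with N = 1177 the expected counts are:
  normal-eared: 1177 × 3/4 = 882.75
  short-eared: 1177 × 1/4 = 294.25
Contribution of normal-eared: (876 − 882.75)² / 882.75 = 0.0516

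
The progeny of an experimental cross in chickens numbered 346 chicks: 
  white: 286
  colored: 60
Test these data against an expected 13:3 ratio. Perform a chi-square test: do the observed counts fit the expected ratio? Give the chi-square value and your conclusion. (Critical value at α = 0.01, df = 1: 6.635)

Total ratio parts = 16. Expected numbers out of 346:
  white: 346 × 13/16 = 281.125
  colored: 346 × 3/16 = 64.875
χ² = Σ (O − E)² / E
  white: (286 − 281.125)² / 281.125 = 0.0845
  colored: (60 − 64.875)² / 64.875 = 0.3663
χ² = 0.0845 + 0.3663 = 0.4508 ≈ 0.451
Degrees of freedom = 2 − 1 = 1; critical value at α = 0.01 is 6.635.
Since 0.451 < 6.635, we fail to reject the null hypothesis — the data are consistent with the 13:3 ratio.

0.451; consistent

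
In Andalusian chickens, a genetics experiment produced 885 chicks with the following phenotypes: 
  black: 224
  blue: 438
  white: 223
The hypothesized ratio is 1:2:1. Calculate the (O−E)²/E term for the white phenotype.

Total ratio parts = 4. Expected numbers out of 885:
  black: 885 × 1/4 = 221.25
  blue: 885 × 2/4 = 442.5
  white: 885 × 1/4 = 221.25
Contribution of white: (223 − 221.25)² / 221.25 = 0.0138

0.014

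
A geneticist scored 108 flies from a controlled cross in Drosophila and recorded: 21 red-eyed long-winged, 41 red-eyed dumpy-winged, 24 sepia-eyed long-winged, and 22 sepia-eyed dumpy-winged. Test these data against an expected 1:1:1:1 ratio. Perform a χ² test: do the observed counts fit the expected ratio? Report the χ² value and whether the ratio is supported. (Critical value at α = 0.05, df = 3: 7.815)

Under the 1:1:1:1 hypothesis (Σ ratio = 4, N = 108):
  red-eyed long-winged: 108 × 1/4 = 27
  red-eyed dumpy-winged: 108 × 1/4 = 27
  sepia-eyed long-winged: 108 × 1/4 = 27
  sepia-eyed dumpy-winged: 108 × 1/4 = 27
χ² = Σ (O − E)² / E
  red-eyed long-winged: (21 − 27)² / 27 = 1.3333
  red-eyed dumpy-winged: (41 − 27)² / 27 = 7.2593
  sepia-eyed long-winged: (24 − 27)² / 27 = 0.3333
  sepia-eyed dumpy-winged: (22 − 27)² / 27 = 0.9259
χ² = 1.3333 + 7.2593 + 0.3333 + 0.9259 = 9.8518 ≈ 9.852
Degrees of freedom = 4 − 1 = 3; critical value at α = 0.05 is 7.815.
Since 9.852 > 7.815, we reject the null hypothesis — the data do not fit the 1:1:1:1 ratio.

9.852; not consistent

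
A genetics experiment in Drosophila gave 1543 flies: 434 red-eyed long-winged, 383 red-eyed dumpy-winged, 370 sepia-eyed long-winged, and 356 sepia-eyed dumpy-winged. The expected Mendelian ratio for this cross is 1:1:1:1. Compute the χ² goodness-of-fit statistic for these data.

Under the 1:1:1:1 hypothesis (Σ ratio = 4, N = 1543):
  red-eyed long-winged: 1543 × 1/4 = 385.75
  red-eyed dumpy-winged: 1543 × 1/4 = 385.75
  sepia-eyed long-winged: 1543 × 1/4 = 385.75
  sepia-eyed dumpy-winged: 1543 × 1/4 = 385.75
χ² = Σ (O − E)² / E
  red-eyed long-winged: (434 − 385.75)² / 385.75 = 6.0352
  red-eyed dumpy-winged: (383 − 385.75)² / 385.75 = 0.0196
  sepia-eyed long-winged: (370 − 385.75)² / 385.75 = 0.6431
  sepia-eyed dumpy-winged: (356 − 385.75)² / 385.75 = 2.2944
χ² = 6.0352 + 0.0196 + 0.6431 + 2.2944 = 8.9923 ≈ 8.992

8.992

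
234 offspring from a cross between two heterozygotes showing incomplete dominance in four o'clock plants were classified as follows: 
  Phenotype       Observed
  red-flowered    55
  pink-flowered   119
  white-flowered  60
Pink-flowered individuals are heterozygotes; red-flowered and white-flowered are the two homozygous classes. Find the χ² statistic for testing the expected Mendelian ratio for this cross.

0.282

With incomplete dominance, a heterozygote × heterozygote cross gives a 1:2:1 phenotypic ratio.
Total ratio parts = 4. Expected numbers out of 234:
  red-flowered: 234 × 1/4 = 58.5
  pink-flowered: 234 × 2/4 = 117
  white-flowered: 234 × 1/4 = 58.5
χ² = Σ (O − E)² / E
  red-flowered: (55 − 58.5)² / 58.5 = 0.2094
  pink-flowered: (119 − 117)² / 117 = 0.0342
  white-flowered: (60 − 58.5)² / 58.5 = 0.0385
χ² = 0.2094 + 0.0342 + 0.0385 = 0.2821 ≈ 0.282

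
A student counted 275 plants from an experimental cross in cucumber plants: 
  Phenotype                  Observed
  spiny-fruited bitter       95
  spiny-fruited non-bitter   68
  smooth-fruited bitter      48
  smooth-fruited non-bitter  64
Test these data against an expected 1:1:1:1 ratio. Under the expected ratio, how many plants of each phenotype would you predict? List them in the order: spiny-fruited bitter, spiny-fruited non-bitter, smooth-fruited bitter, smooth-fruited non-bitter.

The 1:1:1:1 ratio has 4 parts, so with N = 275 the expected counts are:
  spiny-fruited bitter: 275 × 1/4 = 68.75
  spiny-fruited non-bitter: 275 × 1/4 = 68.75
  smooth-fruited bitter: 275 × 1/4 = 68.75
  smooth-fruited non-bitter: 275 × 1/4 = 68.75

68.75, 68.75, 68.75, 68.75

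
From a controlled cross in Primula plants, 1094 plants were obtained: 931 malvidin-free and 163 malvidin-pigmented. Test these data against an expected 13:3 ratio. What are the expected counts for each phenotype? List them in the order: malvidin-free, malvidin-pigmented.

888.875, 205.125

Under the 13:3 hypothesis (Σ ratio = 16, N = 1094):
  malvidin-free: 1094 × 13/16 = 888.875
  malvidin-pigmented: 1094 × 3/16 = 205.125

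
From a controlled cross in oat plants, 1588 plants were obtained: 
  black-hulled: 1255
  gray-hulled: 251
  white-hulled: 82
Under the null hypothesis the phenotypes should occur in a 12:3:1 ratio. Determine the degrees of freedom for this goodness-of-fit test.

2

A goodness-of-fit test with 3 phenotype classes has df = 3 − 1 = 2.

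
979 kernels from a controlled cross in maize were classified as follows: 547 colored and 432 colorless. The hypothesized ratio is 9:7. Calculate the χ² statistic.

0.056

Expected counts for N = 979 under a 9:7 ratio (total parts = 16):
  colored: 979 × 9/16 = 550.6875
  colorless: 979 × 7/16 = 428.3125
χ² = Σ (O − E)² / E
  colored: (547 − 550.6875)² / 550.6875 = 0.0247
  colorless: (432 − 428.3125)² / 428.3125 = 0.0317
χ² = 0.0247 + 0.0317 = 0.0564 ≈ 0.056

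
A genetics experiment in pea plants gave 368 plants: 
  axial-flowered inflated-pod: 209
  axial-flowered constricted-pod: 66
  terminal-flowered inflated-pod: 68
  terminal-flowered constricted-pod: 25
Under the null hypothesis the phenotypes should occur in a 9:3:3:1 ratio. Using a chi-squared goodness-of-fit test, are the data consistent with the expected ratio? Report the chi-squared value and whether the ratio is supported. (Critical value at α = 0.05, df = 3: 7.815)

0.338; consistent

Expected counts for N = 368 under a 9:3:3:1 ratio (total parts = 16):
  axial-flowered inflated-pod: 368 × 9/16 = 207
  axial-flowered constricted-pod: 368 × 3/16 = 69
  terminal-flowered inflated-pod: 368 × 3/16 = 69
  terminal-flowered constricted-pod: 368 × 1/16 = 23
χ² = Σ (O − E)² / E
  axial-flowered inflated-pod: (209 − 207)² / 207 = 0.0193
  axial-flowered constricted-pod: (66 − 69)² / 69 = 0.1304
  terminal-flowered inflated-pod: (68 − 69)² / 69 = 0.0145
  terminal-flowered constricted-pod: (25 − 23)² / 23 = 0.1739
χ² = 0.0193 + 0.1304 + 0.0145 + 0.1739 = 0.3381 ≈ 0.338
Degrees of freedom = 4 − 1 = 3; critical value at α = 0.05 is 7.815.
Since 0.338 < 7.815, we fail to reject the null hypothesis — the data are consistent with the 9:3:3:1 ratio.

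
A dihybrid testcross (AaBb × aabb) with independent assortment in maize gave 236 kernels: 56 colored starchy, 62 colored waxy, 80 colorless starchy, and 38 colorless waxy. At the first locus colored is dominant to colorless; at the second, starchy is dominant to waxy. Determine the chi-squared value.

A dihybrid testcross with independent assortment gives a 1:1:1:1 ratio.
Total ratio parts = 4. Expected numbers out of 236:
  colored starchy: 236 × 1/4 = 59
  colored waxy: 236 × 1/4 = 59
  colorless starchy: 236 × 1/4 = 59
  colorless waxy: 236 × 1/4 = 59
χ² = Σ (O − E)² / E
  colored starchy: (56 − 59)² / 59 = 0.1525
  colored waxy: (62 − 59)² / 59 = 0.1525
  colorless starchy: (80 − 59)² / 59 = 7.4746
  colorless waxy: (38 − 59)² / 59 = 7.4746
χ² = 0.1525 + 0.1525 + 7.4746 + 7.4746 = 15.2542 ≈ 15.254

15.254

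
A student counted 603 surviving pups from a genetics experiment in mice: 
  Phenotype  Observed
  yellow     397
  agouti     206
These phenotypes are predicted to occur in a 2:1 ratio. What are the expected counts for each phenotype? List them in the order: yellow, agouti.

402, 201

Total ratio parts = 3. Expected numbers out of 603:
  yellow: 603 × 2/3 = 402
  agouti: 603 × 1/3 = 201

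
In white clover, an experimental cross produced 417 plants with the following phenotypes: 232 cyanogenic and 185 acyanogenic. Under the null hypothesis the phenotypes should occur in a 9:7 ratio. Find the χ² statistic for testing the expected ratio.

0.064

Expected counts for N = 417 under a 9:7 ratio (total parts = 16):
  cyanogenic: 417 × 9/16 = 234.5625
  acyanogenic: 417 × 7/16 = 182.4375
χ² = Σ (O − E)² / E
  cyanogenic: (232 − 234.5625)² / 234.5625 = 0.0280
  acyanogenic: (185 − 182.4375)² / 182.4375 = 0.0360
χ² = 0.0280 + 0.0360 = 0.064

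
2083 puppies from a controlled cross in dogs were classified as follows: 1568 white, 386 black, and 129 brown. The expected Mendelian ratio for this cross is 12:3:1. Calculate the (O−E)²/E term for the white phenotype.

Total ratio parts = 16. Expected numbers out of 2083:
  white: 2083 × 12/16 = 1562.25
  black: 2083 × 3/16 = 390.5625
  brown: 2083 × 1/16 = 130.1875
Contribution of white: (1568 − 1562.25)² / 1562.25 = 0.0212

0.021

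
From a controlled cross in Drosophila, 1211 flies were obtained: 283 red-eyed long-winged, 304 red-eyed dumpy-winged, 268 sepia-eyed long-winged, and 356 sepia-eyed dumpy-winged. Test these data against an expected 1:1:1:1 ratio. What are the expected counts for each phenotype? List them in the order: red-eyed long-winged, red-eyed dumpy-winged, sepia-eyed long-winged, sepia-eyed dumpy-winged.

Under the 1:1:1:1 hypothesis (Σ ratio = 4, N = 1211):
  red-eyed long-winged: 1211 × 1/4 = 302.75
  red-eyed dumpy-winged: 1211 × 1/4 = 302.75
  sepia-eyed long-winged: 1211 × 1/4 = 302.75
  sepia-eyed dumpy-winged: 1211 × 1/4 = 302.75

302.75, 302.75, 302.75, 302.75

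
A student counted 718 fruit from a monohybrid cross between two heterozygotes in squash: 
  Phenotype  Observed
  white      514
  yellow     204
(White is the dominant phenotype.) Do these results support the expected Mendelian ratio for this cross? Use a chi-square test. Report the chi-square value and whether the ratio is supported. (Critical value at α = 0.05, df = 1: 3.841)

4.459; not consistent

For a monohybrid cross between heterozygotes with complete dominance, the expected phenotypic ratio is 3:1.
The 3:1 ratio has 4 parts, so with N = 718 the expected counts are:
  white: 718 × 3/4 = 538.5
  yellow: 718 × 1/4 = 179.5
χ² = Σ (O − E)² / E
  white: (514 − 538.5)² / 538.5 = 1.1147
  yellow: (204 − 179.5)² / 179.5 = 3.3440
χ² = 1.1147 + 3.3440 = 4.4587 ≈ 4.459
Degrees of freedom = 2 − 1 = 1; critical value at α = 0.05 is 3.841.
Since 4.459 > 3.841, we reject the null hypothesis — the data do not fit the 3:1 ratio.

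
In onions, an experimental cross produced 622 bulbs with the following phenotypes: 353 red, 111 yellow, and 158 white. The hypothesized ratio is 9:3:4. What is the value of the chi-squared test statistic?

0.339

The 9:3:4 ratio has 16 parts, so with N = 622 the expected counts are:
  red: 622 × 9/16 = 349.875
  yellow: 622 × 3/16 = 116.625
  white: 622 × 4/16 = 155.5
χ² = Σ (O − E)² / E
  red: (353 − 349.875)² / 349.875 = 0.0279
  yellow: (111 − 116.625)² / 116.625 = 0.2713
  white: (158 − 155.5)² / 155.5 = 0.0402
χ² = 0.0279 + 0.2713 + 0.0402 = 0.3394 ≈ 0.339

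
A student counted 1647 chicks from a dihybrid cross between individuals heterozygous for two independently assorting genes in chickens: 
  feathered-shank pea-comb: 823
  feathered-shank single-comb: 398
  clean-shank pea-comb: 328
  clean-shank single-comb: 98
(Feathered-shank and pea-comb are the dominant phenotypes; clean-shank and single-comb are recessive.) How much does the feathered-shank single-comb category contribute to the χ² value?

25.758

A dihybrid F₂ with independent assortment and complete dominance at both loci gives a 9:3:3:1 phenotypic ratio.
Expected counts for N = 1647 under a 9:3:3:1 ratio (total parts = 16):
  feathered-shank pea-comb: 1647 × 9/16 = 926.4375
  feathered-shank single-comb: 1647 × 3/16 = 308.8125
  clean-shank pea-comb: 1647 × 3/16 = 308.8125
  clean-shank single-comb: 1647 × 1/16 = 102.9375
Contribution of feathered-shank single-comb: (398 − 308.8125)² / 308.8125 = 25.7581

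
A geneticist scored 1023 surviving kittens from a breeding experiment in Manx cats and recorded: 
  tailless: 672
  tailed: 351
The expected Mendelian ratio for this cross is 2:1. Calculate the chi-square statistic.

Expected counts for N = 1023 under a 2:1 ratio (total parts = 3):
  tailless: 1023 × 2/3 = 682
  tailed: 1023 × 1/3 = 341
χ² = Σ (O − E)² / E
  tailless: (672 − 682)² / 682 = 0.1466
  tailed: (351 − 341)² / 341 = 0.2933
χ² = 0.1466 + 0.2933 = 0.4399 ≈ 0.440

0.440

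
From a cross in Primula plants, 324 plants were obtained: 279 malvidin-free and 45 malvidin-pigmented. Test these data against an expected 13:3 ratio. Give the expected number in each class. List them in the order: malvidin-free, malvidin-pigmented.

263.25, 60.75

The 13:3 ratio has 16 parts, so with N = 324 the expected counts are:
  malvidin-free: 324 × 13/16 = 263.25
  malvidin-pigmented: 324 × 3/16 = 60.75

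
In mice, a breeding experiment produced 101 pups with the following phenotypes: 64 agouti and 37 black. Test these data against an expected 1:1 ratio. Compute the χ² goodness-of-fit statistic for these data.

Under the 1:1 hypothesis (Σ ratio = 2, N = 101):
  agouti: 101 × 1/2 = 50.5
  black: 101 × 1/2 = 50.5
χ² = Σ (O − E)² / E
  agouti: (64 − 50.5)² / 50.5 = 3.6089
  black: (37 − 50.5)² / 50.5 = 3.6089
χ² = 3.6089 + 3.6089 = 7.2178 ≈ 7.218

7.218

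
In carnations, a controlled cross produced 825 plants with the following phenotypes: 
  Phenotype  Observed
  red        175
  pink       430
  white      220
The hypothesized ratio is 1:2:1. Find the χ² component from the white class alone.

0.917

Under the 1:2:1 hypothesis (Σ ratio = 4, N = 825):
  red: 825 × 1/4 = 206.25
  pink: 825 × 2/4 = 412.5
  white: 825 × 1/4 = 206.25
Contribution of white: (220 − 206.25)² / 206.25 = 0.9167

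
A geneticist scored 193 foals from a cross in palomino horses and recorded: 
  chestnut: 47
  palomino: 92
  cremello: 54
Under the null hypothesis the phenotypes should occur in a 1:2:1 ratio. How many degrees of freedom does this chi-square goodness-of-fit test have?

2

A goodness-of-fit test with 3 phenotype classes has df = 3 − 1 = 2.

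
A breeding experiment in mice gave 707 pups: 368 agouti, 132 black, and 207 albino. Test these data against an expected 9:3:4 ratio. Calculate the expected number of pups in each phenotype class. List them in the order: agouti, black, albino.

Expected counts for N = 707 under a 9:3:4 ratio (total parts = 16):
  agouti: 707 × 9/16 = 397.6875
  black: 707 × 3/16 = 132.5625
  albino: 707 × 4/16 = 176.75

397.6875, 132.5625, 176.75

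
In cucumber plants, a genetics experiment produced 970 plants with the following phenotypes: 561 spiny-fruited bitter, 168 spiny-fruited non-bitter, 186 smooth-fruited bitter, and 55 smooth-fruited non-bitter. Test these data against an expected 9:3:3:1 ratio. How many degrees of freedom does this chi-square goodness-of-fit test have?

A goodness-of-fit test with 4 phenotype classes has df = 4 − 1 = 3.

3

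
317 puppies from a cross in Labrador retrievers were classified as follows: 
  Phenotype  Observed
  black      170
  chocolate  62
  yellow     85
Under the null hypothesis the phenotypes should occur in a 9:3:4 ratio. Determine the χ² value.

0.915

The 9:3:4 ratio has 16 parts, so with N = 317 the expected counts are:
  black: 317 × 9/16 = 178.3125
  chocolate: 317 × 3/16 = 59.4375
  yellow: 317 × 4/16 = 79.25
χ² = Σ (O − E)² / E
  black: (170 − 178.3125)² / 178.3125 = 0.3875
  chocolate: (62 − 59.4375)² / 59.4375 = 0.1105
  yellow: (85 − 79.25)² / 79.25 = 0.4172
χ² = 0.3875 + 0.1105 + 0.4172 = 0.9152 ≈ 0.915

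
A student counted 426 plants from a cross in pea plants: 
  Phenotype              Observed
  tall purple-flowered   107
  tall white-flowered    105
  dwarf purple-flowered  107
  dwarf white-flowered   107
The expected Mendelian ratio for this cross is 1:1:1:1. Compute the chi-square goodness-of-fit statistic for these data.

0.028

Total ratio parts = 4. Expected numbers out of 426:
  tall purple-flowered: 426 × 1/4 = 106.5
  tall white-flowered: 426 × 1/4 = 106.5
  dwarf purple-flowered: 426 × 1/4 = 106.5
  dwarf white-flowered: 426 × 1/4 = 106.5
χ² = Σ (O − E)² / E
  tall purple-flowered: (107 − 106.5)² / 106.5 = 0.0023
  tall white-flowered: (105 − 106.5)² / 106.5 = 0.0211
  dwarf purple-flowered: (107 − 106.5)² / 106.5 = 0.0023
  dwarf white-flowered: (107 − 106.5)² / 106.5 = 0.0023
χ² = 0.0023 + 0.0211 + 0.0023 + 0.0023 = 0.028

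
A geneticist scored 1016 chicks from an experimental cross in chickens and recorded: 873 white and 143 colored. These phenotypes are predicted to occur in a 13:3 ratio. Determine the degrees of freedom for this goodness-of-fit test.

1

A goodness-of-fit test with 2 phenotype classes has df = 2 − 1 = 1.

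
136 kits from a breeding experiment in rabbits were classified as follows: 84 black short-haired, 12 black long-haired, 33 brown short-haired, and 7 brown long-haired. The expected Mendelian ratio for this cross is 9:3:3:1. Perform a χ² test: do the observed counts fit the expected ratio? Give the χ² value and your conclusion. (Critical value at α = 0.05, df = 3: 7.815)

10.353; not consistent

Under the 9:3:3:1 hypothesis (Σ ratio = 16, N = 136):
  black short-haired: 136 × 9/16 = 76.5
  black long-haired: 136 × 3/16 = 25.5
  brown short-haired: 136 × 3/16 = 25.5
  brown long-haired: 136 × 1/16 = 8.5
χ² = Σ (O − E)² / E
  black short-haired: (84 − 76.5)² / 76.5 = 0.7353
  black long-haired: (12 − 25.5)² / 25.5 = 7.1471
  brown short-haired: (33 − 25.5)² / 25.5 = 2.2059
  brown long-haired: (7 − 8.5)² / 8.5 = 0.2647
χ² = 0.7353 + 7.1471 + 2.2059 + 0.2647 = 10.353
Degrees of freedom = 4 − 1 = 3; critical value at α = 0.05 is 7.815.
Since 10.353 > 7.815, we reject the null hypothesis — the data do not fit the 9:3:3:1 ratio.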